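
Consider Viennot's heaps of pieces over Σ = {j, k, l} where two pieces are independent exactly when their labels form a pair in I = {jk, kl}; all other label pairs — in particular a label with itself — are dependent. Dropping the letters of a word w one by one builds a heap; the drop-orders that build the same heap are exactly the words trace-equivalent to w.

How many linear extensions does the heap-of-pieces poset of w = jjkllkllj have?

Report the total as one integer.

36

drop 0:j onto floor
drop 1:j onto {0:j}
drop 2:k onto floor
drop 3:l onto {1:j}
drop 4:l onto {3:l}
drop 5:k onto {2:k}
drop 6:l onto {4:l}
drop 7:l onto {6:l}
drop 8:j onto {7:l}
ground layer = {0:j, 2:k}
drop-orders for the pieces not yet dropped (sum over which currently-grounded one goes next):
  1 to go: {5} 1  {8} 1
  2 to go: {2,5} 1  {5,8} 2  {7,8} 1
  3 to go: {2,5,8} 3  {5,7,8} 3  {6,7,8} 1
  4 to go: {2,5,7,8} 6  {4,6,7,8} 1  {5,6,7,8} 4
  5 to go: {2,5,6,7,8} 10  {3,4,6,7,8} 1  {4,5,6,7,8} 5
  6 to go: {1,3,4,6,7,8} 1  {2,4,5,6,7,8} 15  {3,4,5,6,7,8} 6
  7 to go: {0,1,3,4,6,7,8} 1  {1,3,4,5,6,7,8} 7  {2,3,4,5,6,7,8} 21
  if 0:j drops first: 28 orders
  if 2:k drops first: 8 orders
heap linearizations: 36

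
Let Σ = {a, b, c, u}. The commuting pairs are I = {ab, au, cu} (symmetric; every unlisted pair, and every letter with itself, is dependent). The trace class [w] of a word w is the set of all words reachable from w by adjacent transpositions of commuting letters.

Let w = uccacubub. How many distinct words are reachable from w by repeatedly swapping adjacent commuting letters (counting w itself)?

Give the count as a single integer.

15

piece 0:u — minimal
piece 1:c — minimal
piece 2:c rests on {1:c}
piece 3:a rests on {2:c}
piece 4:c rests on {3:a}
piece 5:u rests on {0:u}
piece 6:b rests on {4:c, 5:u}
piece 7:u rests on {6:b}
piece 8:b rests on {7:u}
minimal pieces: {0:u, 1:c}
ways to finish when only these pieces remain (= sum over removing one remaining piece with nothing left below it):
  1 left: {8}→1
  2 left: {7,8}→1
  3 left: {6,7,8}→1
  4 left: {4,6,7,8}→1  {5,6,7,8}→1
  5 left: {0,5,6,7,8}→1  {3,4,6,7,8}→1  {4,5,6,7,8}→2
  6 left: {0,4,5,6,7,8}→3  {2,3,4,6,7,8}→1  {3,4,5,6,7,8}→3
  7 left: {0,3,4,5,6,7,8}→6  {1,2,3,4,6,7,8}→1  {2,3,4,5,6,7,8}→4
  placing 0:u first → 5 extensions
  placing 1:c first → 10 extensions
total linear extensions = 15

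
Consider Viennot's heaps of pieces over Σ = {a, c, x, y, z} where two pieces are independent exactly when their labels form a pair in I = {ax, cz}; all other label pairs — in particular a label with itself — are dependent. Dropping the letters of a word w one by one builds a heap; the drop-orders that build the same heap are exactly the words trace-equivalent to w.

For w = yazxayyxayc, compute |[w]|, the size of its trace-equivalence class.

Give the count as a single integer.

#0=y has no predecessor
#1=a depends on [0:y]
#2=z depends on [1:a]
#3=x depends on [2:z]
#4=a depends on [2:z]
#5=y depends on [3:x, 4:a]
#6=y depends on [5:y]
#7=x depends on [6:y]
#8=a depends on [6:y]
#9=y depends on [7:x, 8:a]
#10=c depends on [9:y]
sources: [0:y]
N(rest) = Σ N(rest − s) over sources s of rest; N(one piece) = 1:
  size 1 → [10]=1
  size 2 → [9,10]=1
  size 3 → [7,9,10]=1  [8,9,10]=1
  size 4 → [7,8,9,10]=2
  size 5 → [6,7,8,9,10]=2
  size 6 → [5,6,7,8,9,10]=2
  size 7 → [3,5,6,7,8,9,10]=2  [4,5,6,7,8,9,10]=2
  size 8 → [3,4,5,6,7,8,9,10]=4
  size 9 → [2,3,4,5,6,7,8,9,10]=4
  first=0(y) contributes 4

4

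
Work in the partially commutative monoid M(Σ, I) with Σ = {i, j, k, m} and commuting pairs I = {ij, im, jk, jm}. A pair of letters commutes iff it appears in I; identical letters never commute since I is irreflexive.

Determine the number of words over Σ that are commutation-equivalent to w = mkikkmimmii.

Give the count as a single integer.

piece 0:m — minimal
piece 1:k rests on {0:m}
piece 2:i rests on {1:k}
piece 3:k rests on {2:i}
piece 4:k rests on {3:k}
piece 5:m rests on {4:k}
piece 6:i rests on {4:k}
piece 7:m rests on {5:m}
piece 8:m rests on {7:m}
piece 9:i rests on {6:i}
piece 10:i rests on {9:i}
minimal pieces: {0:m}
ways to finish when only these pieces remain (= sum over removing one remaining piece with nothing left below it):
  1 left: {8}→1  {10}→1
  2 left: {7,8}→1  {8,10}→2  {9,10}→1
  3 left: {5,7,8}→1  {6,9,10}→1  {7,8,10}→3  {8,9,10}→3
  4 left: {5,7,8,10}→4  {6,8,9,10}→4  {7,8,9,10}→6
  5 left: {5,7,8,9,10}→10  {6,7,8,9,10}→10
  6 left: {5,6,7,8,9,10}→20
  7 left: {4,5,6,7,8,9,10}→20
  8 left: {3,4,5,6,7,8,9,10}→20
  9 left: {2,3,4,5,6,7,8,9,10}→20
  placing 0:m first → 20 extensions

20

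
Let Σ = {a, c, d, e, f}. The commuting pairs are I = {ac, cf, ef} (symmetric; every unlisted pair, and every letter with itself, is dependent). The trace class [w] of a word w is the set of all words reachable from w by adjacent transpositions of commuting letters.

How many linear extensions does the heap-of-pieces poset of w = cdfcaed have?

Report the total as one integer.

3

piece 0:c — minimal
piece 1:d rests on {0:c}
piece 2:f rests on {1:d}
piece 3:c rests on {1:d}
piece 4:a rests on {2:f}
piece 5:e rests on {3:c, 4:a}
piece 6:d rests on {5:e}
minimal pieces: {0:c}
ways to finish when only these pieces remain (= sum over removing one remaining piece with nothing left below it):
  1 left: {6}→1
  2 left: {5,6}→1
  3 left: {3,5,6}→1  {4,5,6}→1
  4 left: {2,4,5,6}→1  {3,4,5,6}→2
  5 left: {2,3,4,5,6}→3
  placing 0:c first → 3 extensions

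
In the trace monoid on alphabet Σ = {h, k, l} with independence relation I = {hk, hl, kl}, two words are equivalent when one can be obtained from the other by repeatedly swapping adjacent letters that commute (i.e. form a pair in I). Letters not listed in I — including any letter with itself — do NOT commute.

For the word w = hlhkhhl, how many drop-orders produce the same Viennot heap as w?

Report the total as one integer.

105

0(h) covers ∅
1(l) covers ∅
2(h) covers 0:h
3(k) covers ∅
4(h) covers 2:h
5(h) covers 4:h
6(l) covers 1:l
floor of heap: 0:h, 1:l, 3:k
completions by unplaced set U, small U first (add the entries for U minus each lowest piece of U):
  |U|=1: {3}:1  {5}:1  {6}:1
  |U|=2: {1,6}:1  {3,5}:2  {3,6}:2  {4,5}:1  {5,6}:2
  |U|=3: {1,3,6}:3  {1,5,6}:3  {2,4,5}:1  {3,4,5}:3  {3,5,6}:6  {4,5,6}:3
  |U|=4: {0,2,4,5}:1  {1,3,5,6}:12  {1,4,5,6}:6  {2,3,4,5}:4  {2,4,5,6}:4  {3,4,5,6}:12
  |U|=5: {0,2,3,4,5}:5  {0,2,4,5,6}:5  {1,2,4,5,6}:10  {1,3,4,5,6}:30  {2,3,4,5,6}:20
  start at 0(h): 60
  start at 1(l): 30
  start at 3(k): 15
sum over floor = 105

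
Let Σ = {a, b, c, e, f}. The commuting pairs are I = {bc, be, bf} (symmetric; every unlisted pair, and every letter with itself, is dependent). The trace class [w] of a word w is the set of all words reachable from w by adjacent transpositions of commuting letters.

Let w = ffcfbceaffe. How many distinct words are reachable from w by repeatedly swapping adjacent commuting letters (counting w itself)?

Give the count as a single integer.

#0=f has no predecessor
#1=f depends on [0:f]
#2=c depends on [1:f]
#3=f depends on [2:c]
#4=b has no predecessor
#5=c depends on [3:f]
#6=e depends on [5:c]
#7=a depends on [4:b, 6:e]
#8=f depends on [7:a]
#9=f depends on [8:f]
#10=e depends on [9:f]
sources: [0:f, 4:b]
N(rest) = Σ N(rest − s) over sources s of rest; N(one piece) = 1:
  size 1 → [10]=1
  size 2 → [9,10]=1
  size 3 → [8,9,10]=1
  size 4 → [7,8,9,10]=1
  size 5 → [4,7,8,9,10]=1  [6,7,8,9,10]=1
  size 6 → [4,6,7,8,9,10]=2  [5,6,7,8,9,10]=1
  size 7 → [3,5,6,7,8,9,10]=1  [4,5,6,7,8,9,10]=3
  size 8 → [2,3,5,6,7,8,9,10]=1  [3,4,5,6,7,8,9,10]=4
  size 9 → [1,2,3,5,6,7,8,9,10]=1  [2,3,4,5,6,7,8,9,10]=5
  first=0(f) contributes 6
  first=4(b) contributes 1
|[w]| = 7

7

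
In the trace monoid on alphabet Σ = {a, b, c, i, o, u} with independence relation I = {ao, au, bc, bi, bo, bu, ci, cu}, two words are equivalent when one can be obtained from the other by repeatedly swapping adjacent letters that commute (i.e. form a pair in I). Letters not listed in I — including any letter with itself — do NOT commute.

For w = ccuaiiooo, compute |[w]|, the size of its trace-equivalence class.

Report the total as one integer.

piece 0:c — minimal
piece 1:c rests on {0:c}
piece 2:u — minimal
piece 3:a rests on {1:c}
piece 4:i rests on {2:u, 3:a}
piece 5:i rests on {4:i}
piece 6:o rests on {5:i}
piece 7:o rests on {6:o}
piece 8:o rests on {7:o}
minimal pieces: {0:c, 2:u}
ways to finish when only these pieces remain (= sum over removing one remaining piece with nothing left below it):
  1 left: {8}→1
  2 left: {7,8}→1
  3 left: {6,7,8}→1
  4 left: {5,6,7,8}→1
  5 left: {4,5,6,7,8}→1
  6 left: {2,4,5,6,7,8}→1  {3,4,5,6,7,8}→1
  7 left: {1,3,4,5,6,7,8}→1  {2,3,4,5,6,7,8}→2
  placing 0:c first → 3 extensions
  placing 2:u first → 1 extensions
total linear extensions = 4

4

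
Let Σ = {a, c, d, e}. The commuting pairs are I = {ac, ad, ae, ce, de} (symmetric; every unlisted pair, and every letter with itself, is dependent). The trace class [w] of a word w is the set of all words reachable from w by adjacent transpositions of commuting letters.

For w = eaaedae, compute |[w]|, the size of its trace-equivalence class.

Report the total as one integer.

piece 0:e — minimal
piece 1:a — minimal
piece 2:a rests on {1:a}
piece 3:e rests on {0:e}
piece 4:d — minimal
piece 5:a rests on {2:a}
piece 6:e rests on {3:e}
minimal pieces: {0:e, 1:a, 4:d}
ways to finish when only these pieces remain (= sum over removing one remaining piece with nothing left below it):
  1 left: {4}→1  {5}→1  {6}→1
  2 left: {2,5}→1  {3,6}→1  {4,5}→2  {4,6}→2  {5,6}→2
  3 left: {0,3,6}→1  {1,2,5}→1  {2,4,5}→3  {2,5,6}→3  {3,4,6}→3  {3,5,6}→3  {4,5,6}→6
  4 left: {0,3,4,6}→4  {0,3,5,6}→4  {1,2,4,5}→4  {1,2,5,6}→4  {2,3,5,6}→6  {2,4,5,6}→12  {3,4,5,6}→12
  5 left: {0,2,3,5,6}→10  {0,3,4,5,6}→20  {1,2,3,5,6}→10  {1,2,4,5,6}→20  {2,3,4,5,6}→30
  placing 0:e first → 60 extensions
  placing 1:a first → 60 extensions
  placing 4:d first → 20 extensions
total linear extensions = 140

140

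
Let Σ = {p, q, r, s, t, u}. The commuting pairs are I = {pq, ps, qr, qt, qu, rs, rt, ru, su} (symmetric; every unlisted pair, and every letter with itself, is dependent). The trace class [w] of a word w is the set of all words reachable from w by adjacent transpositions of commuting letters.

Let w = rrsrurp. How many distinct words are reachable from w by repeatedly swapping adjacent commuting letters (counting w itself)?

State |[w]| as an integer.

#0=r has no predecessor
#1=r depends on [0:r]
#2=s has no predecessor
#3=r depends on [1:r]
#4=u has no predecessor
#5=r depends on [3:r]
#6=p depends on [4:u, 5:r]
sources: [0:r, 2:s, 4:u]
N(rest) = Σ N(rest − s) over sources s of rest; N(one piece) = 1:
  size 1 → [2]=1  [6]=1
  size 2 → [2,6]=2  [4,6]=1  [5,6]=1
  size 3 → [2,4,6]=3  [2,5,6]=3  [3,5,6]=1  [4,5,6]=2
  size 4 → [1,3,5,6]=1  [2,3,5,6]=4  [2,4,5,6]=8  [3,4,5,6]=3
  size 5 → [0,1,3,5,6]=1  [1,2,3,5,6]=5  [1,3,4,5,6]=4  [2,3,4,5,6]=15
  first=0(r) contributes 24
  first=2(s) contributes 5
  first=4(u) contributes 6
|[w]| = 35

35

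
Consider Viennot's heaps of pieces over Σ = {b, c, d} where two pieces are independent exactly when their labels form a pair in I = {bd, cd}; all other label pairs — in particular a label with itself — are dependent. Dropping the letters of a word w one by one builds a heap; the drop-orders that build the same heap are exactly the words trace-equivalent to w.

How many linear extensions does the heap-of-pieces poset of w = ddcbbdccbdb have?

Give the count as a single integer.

0(d) covers ∅
1(d) covers 0:d
2(c) covers ∅
3(b) covers 2:c
4(b) covers 3:b
5(d) covers 1:d
6(c) covers 4:b
7(c) covers 6:c
8(b) covers 7:c
9(d) covers 5:d
10(b) covers 8:b
floor of heap: 0:d, 2:c
completions by unplaced set U, small U first (add the entries for U minus each lowest piece of U):
  |U|=1: {9}:1  {10}:1
  |U|=2: {5,9}:1  {8,10}:1  {9,10}:2
  |U|=3: {1,5,9}:1  {5,9,10}:3  {7,8,10}:1  {8,9,10}:3
  |U|=4: {0,1,5,9}:1  {1,5,9,10}:4  {5,8,9,10}:6  {6,7,8,10}:1  {7,8,9,10}:4
  |U|=5: {0,1,5,9,10}:5  {1,5,8,9,10}:10  {4,6,7,8,10}:1  {5,7,8,9,10}:10  {6,7,8,9,10}:5
  |U|=6: {0,1,5,8,9,10}:15  {1,5,7,8,9,10}:20  {3,4,6,7,8,10}:1  {4,6,7,8,9,10}:6  {5,6,7,8,9,10}:15
  |U|=7: {0,1,5,7,8,9,10}:35  {1,5,6,7,8,9,10}:35  {2,3,4,6,7,8,10}:1  {3,4,6,7,8,9,10}:7  {4,5,6,7,8,9,10}:21
  |U|=8: {0,1,5,6,7,8,9,10}:70  {1,4,5,6,7,8,9,10}:56  {2,3,4,6,7,8,9,10}:8  {3,4,5,6,7,8,9,10}:28
  |U|=9: {0,1,4,5,6,7,8,9,10}:126  {1,3,4,5,6,7,8,9,10}:84  {2,3,4,5,6,7,8,9,10}:36
  start at 0(d): 120
  start at 2(c): 210
sum over floor = 330

330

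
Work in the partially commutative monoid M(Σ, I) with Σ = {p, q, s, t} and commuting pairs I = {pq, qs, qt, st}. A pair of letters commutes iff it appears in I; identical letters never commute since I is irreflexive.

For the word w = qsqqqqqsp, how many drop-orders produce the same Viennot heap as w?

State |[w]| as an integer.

84

piece 0:q — minimal
piece 1:s — minimal
piece 2:q rests on {0:q}
piece 3:q rests on {2:q}
piece 4:q rests on {3:q}
piece 5:q rests on {4:q}
piece 6:q rests on {5:q}
piece 7:s rests on {1:s}
piece 8:p rests on {7:s}
minimal pieces: {0:q, 1:s}
ways to finish when only these pieces remain (= sum over removing one remaining piece with nothing left below it):
  1 left: {6}→1  {8}→1
  2 left: {5,6}→1  {6,8}→2  {7,8}→1
  3 left: {1,7,8}→1  {4,5,6}→1  {5,6,8}→3  {6,7,8}→3
  4 left: {1,6,7,8}→4  {3,4,5,6}→1  {4,5,6,8}→4  {5,6,7,8}→6
  5 left: {1,5,6,7,8}→10  {2,3,4,5,6}→1  {3,4,5,6,8}→5  {4,5,6,7,8}→10
  6 left: {0,2,3,4,5,6}→1  {1,4,5,6,7,8}→20  {2,3,4,5,6,8}→6  {3,4,5,6,7,8}→15
  7 left: {0,2,3,4,5,6,8}→7  {1,3,4,5,6,7,8}→35  {2,3,4,5,6,7,8}→21
  placing 0:q first → 56 extensions
  placing 1:s first → 28 extensions
total linear extensions = 84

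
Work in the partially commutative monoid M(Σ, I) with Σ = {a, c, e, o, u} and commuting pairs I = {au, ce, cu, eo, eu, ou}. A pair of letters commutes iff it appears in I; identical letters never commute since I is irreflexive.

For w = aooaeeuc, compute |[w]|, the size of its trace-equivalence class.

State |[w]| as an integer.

drop 0:a onto floor
drop 1:o onto {0:a}
drop 2:o onto {1:o}
drop 3:a onto {2:o}
drop 4:e onto {3:a}
drop 5:e onto {4:e}
drop 6:u onto floor
drop 7:c onto {3:a}
ground layer = {0:a, 6:u}
drop-orders for the pieces not yet dropped (sum over which currently-grounded one goes next):
  1 to go: {5} 1  {6} 1  {7} 1
  2 to go: {4,5} 1  {5,6} 2  {5,7} 2  {6,7} 2
  3 to go: {4,5,6} 3  {4,5,7} 3  {5,6,7} 6
  4 to go: {3,4,5,7} 3  {4,5,6,7} 12
  5 to go: {2,3,4,5,7} 3  {3,4,5,6,7} 15
  6 to go: {1,2,3,4,5,7} 3  {2,3,4,5,6,7} 18
  if 0:a drops first: 21 orders
  if 6:u drops first: 3 orders
heap linearizations: 24

24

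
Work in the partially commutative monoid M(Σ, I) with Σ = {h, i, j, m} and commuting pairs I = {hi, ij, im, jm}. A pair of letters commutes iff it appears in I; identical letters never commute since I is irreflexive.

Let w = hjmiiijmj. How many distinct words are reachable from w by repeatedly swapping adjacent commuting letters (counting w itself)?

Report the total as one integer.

drop 0:h onto floor
drop 1:j onto {0:h}
drop 2:m onto {0:h}
drop 3:i onto floor
drop 4:i onto {3:i}
drop 5:i onto {4:i}
drop 6:j onto {1:j}
drop 7:m onto {2:m}
drop 8:j onto {6:j}
ground layer = {0:h, 3:i}
drop-orders for the pieces not yet dropped (sum over which currently-grounded one goes next):
  1 to go: {5} 1  {7} 1  {8} 1
  2 to go: {2,7} 1  {4,5} 1  {5,7} 2  {5,8} 2  {6,8} 1  {7,8} 2
  3 to go: {1,6,8} 1  {2,5,7} 3  {2,7,8} 3  {3,4,5} 1  {4,5,7} 3  {4,5,8} 3  {5,6,8} 3  {5,7,8} 6  {6,7,8} 3
  4 to go: {1,5,6,8} 4  {1,6,7,8} 4  {2,4,5,7} 6  {2,5,7,8} 12  {2,6,7,8} 6  {3,4,5,7} 4  {3,4,5,8} 4  {4,5,6,8} 6  {4,5,7,8} 12  {5,6,7,8} 12
  5 to go: {1,2,6,7,8} 10  {1,4,5,6,8} 10  {1,5,6,7,8} 20  {2,3,4,5,7} 10  {2,4,5,7,8} 30  {2,5,6,7,8} 30  {3,4,5,6,8} 10  {3,4,5,7,8} 20  {4,5,6,7,8} 30
  6 to go: {0,1,2,6,7,8} 10  {1,2,5,6,7,8} 60  {1,3,4,5,6,8} 20  {1,4,5,6,7,8} 60  {2,3,4,5,7,8} 60  {2,4,5,6,7,8} 90  {3,4,5,6,7,8} 60
  7 to go: {0,1,2,5,6,7,8} 70  {1,2,4,5,6,7,8} 210  {1,3,4,5,6,7,8} 140  {2,3,4,5,6,7,8} 210
  if 0:h drops first: 560 orders
  if 3:i drops first: 280 orders
heap linearizations: 840

840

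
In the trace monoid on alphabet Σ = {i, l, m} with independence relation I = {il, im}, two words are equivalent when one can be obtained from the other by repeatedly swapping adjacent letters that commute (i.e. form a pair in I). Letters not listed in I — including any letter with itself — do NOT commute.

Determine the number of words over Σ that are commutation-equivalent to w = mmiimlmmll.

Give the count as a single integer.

45

piece 0:m — minimal
piece 1:m rests on {0:m}
piece 2:i — minimal
piece 3:i rests on {2:i}
piece 4:m rests on {1:m}
piece 5:l rests on {4:m}
piece 6:m rests on {5:l}
piece 7:m rests on {6:m}
piece 8:l rests on {7:m}
piece 9:l rests on {8:l}
minimal pieces: {0:m, 2:i}
ways to finish when only these pieces remain (= sum over removing one remaining piece with nothing left below it):
  1 left: {3}→1  {9}→1
  2 left: {2,3}→1  {3,9}→2  {8,9}→1
  3 left: {2,3,9}→3  {3,8,9}→3  {7,8,9}→1
  4 left: {2,3,8,9}→6  {3,7,8,9}→4  {6,7,8,9}→1
  5 left: {2,3,7,8,9}→10  {3,6,7,8,9}→5  {5,6,7,8,9}→1
  6 left: {2,3,6,7,8,9}→15  {3,5,6,7,8,9}→6  {4,5,6,7,8,9}→1
  7 left: {1,4,5,6,7,8,9}→1  {2,3,5,6,7,8,9}→21  {3,4,5,6,7,8,9}→7
  8 left: {0,1,4,5,6,7,8,9}→1  {1,3,4,5,6,7,8,9}→8  {2,3,4,5,6,7,8,9}→28
  placing 0:m first → 36 extensions
  placing 2:i first → 9 extensions
total linear extensions = 45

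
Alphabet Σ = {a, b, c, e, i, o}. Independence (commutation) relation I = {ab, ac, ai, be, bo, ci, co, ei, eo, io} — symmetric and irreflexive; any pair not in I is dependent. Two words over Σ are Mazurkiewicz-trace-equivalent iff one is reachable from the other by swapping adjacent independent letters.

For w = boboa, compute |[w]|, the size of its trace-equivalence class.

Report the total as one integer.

10

0(b) covers ∅
1(o) covers ∅
2(b) covers 0:b
3(o) covers 1:o
4(a) covers 3:o
floor of heap: 0:b, 1:o
completions by unplaced set U, small U first (add the entries for U minus each lowest piece of U):
  |U|=1: {2}:1  {4}:1
  |U|=2: {0,2}:1  {2,4}:2  {3,4}:1
  |U|=3: {0,2,4}:3  {1,3,4}:1  {2,3,4}:3
  start at 0(b): 4
  start at 1(o): 6
sum over floor = 10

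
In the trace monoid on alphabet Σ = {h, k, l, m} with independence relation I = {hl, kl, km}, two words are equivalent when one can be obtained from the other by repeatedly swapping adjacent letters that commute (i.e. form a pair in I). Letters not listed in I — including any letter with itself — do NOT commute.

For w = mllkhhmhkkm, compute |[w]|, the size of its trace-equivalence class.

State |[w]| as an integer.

piece 0:m — minimal
piece 1:l rests on {0:m}
piece 2:l rests on {1:l}
piece 3:k — minimal
piece 4:h rests on {0:m, 3:k}
piece 5:h rests on {4:h}
piece 6:m rests on {2:l, 5:h}
piece 7:h rests on {6:m}
piece 8:k rests on {7:h}
piece 9:k rests on {8:k}
piece 10:m rests on {7:h}
minimal pieces: {0:m, 3:k}
ways to finish when only these pieces remain (= sum over removing one remaining piece with nothing left below it):
  1 left: {9}→1  {10}→1
  2 left: {8,9}→1  {9,10}→2
  3 left: {8,9,10}→3
  4 left: {7,8,9,10}→3
  5 left: {6,7,8,9,10}→3
  6 left: {2,6,7,8,9,10}→3  {5,6,7,8,9,10}→3
  7 left: {1,2,6,7,8,9,10}→3  {2,5,6,7,8,9,10}→6  {4,5,6,7,8,9,10}→3
  8 left: {1,2,5,6,7,8,9,10}→9  {2,4,5,6,7,8,9,10}→9  {3,4,5,6,7,8,9,10}→3
  9 left: {1,2,4,5,6,7,8,9,10}→18  {2,3,4,5,6,7,8,9,10}→12
  placing 0:m first → 30 extensions
  placing 3:k first → 18 extensions
total linear extensions = 48

48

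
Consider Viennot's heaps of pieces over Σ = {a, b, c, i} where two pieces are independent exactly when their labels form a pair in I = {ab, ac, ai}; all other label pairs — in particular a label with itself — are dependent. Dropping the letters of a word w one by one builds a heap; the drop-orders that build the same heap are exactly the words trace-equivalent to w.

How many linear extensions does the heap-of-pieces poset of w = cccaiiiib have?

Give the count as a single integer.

piece 0:c — minimal
piece 1:c rests on {0:c}
piece 2:c rests on {1:c}
piece 3:a — minimal
piece 4:i rests on {2:c}
piece 5:i rests on {4:i}
piece 6:i rests on {5:i}
piece 7:i rests on {6:i}
piece 8:b rests on {7:i}
minimal pieces: {0:c, 3:a}
ways to finish when only these pieces remain (= sum over removing one remaining piece with nothing left below it):
  1 left: {3}→1  {8}→1
  2 left: {3,8}→2  {7,8}→1
  3 left: {3,7,8}→3  {6,7,8}→1
  4 left: {3,6,7,8}→4  {5,6,7,8}→1
  5 left: {3,5,6,7,8}→5  {4,5,6,7,8}→1
  6 left: {2,4,5,6,7,8}→1  {3,4,5,6,7,8}→6
  7 left: {1,2,4,5,6,7,8}→1  {2,3,4,5,6,7,8}→7
  placing 0:c first → 8 extensions
  placing 3:a first → 1 extensions
total linear extensions = 9

9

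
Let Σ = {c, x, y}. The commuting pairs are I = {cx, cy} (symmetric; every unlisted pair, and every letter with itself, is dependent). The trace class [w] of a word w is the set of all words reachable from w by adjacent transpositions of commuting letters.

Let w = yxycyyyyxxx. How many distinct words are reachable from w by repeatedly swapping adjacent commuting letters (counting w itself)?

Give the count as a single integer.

11

#0=y has no predecessor
#1=x depends on [0:y]
#2=y depends on [1:x]
#3=c has no predecessor
#4=y depends on [2:y]
#5=y depends on [4:y]
#6=y depends on [5:y]
#7=y depends on [6:y]
#8=x depends on [7:y]
#9=x depends on [8:x]
#10=x depends on [9:x]
sources: [0:y, 3:c]
N(rest) = Σ N(rest − s) over sources s of rest; N(one piece) = 1:
  size 1 → [3]=1  [10]=1
  size 2 → [3,10]=2  [9,10]=1
  size 3 → [3,9,10]=3  [8,9,10]=1
  size 4 → [3,8,9,10]=4  [7,8,9,10]=1
  size 5 → [3,7,8,9,10]=5  [6,7,8,9,10]=1
  size 6 → [3,6,7,8,9,10]=6  [5,6,7,8,9,10]=1
  size 7 → [3,5,6,7,8,9,10]=7  [4,5,6,7,8,9,10]=1
  size 8 → [2,4,5,6,7,8,9,10]=1  [3,4,5,6,7,8,9,10]=8
  size 9 → [1,2,4,5,6,7,8,9,10]=1  [2,3,4,5,6,7,8,9,10]=9
  first=0(y) contributes 10
  first=3(c) contributes 1
|[w]| = 11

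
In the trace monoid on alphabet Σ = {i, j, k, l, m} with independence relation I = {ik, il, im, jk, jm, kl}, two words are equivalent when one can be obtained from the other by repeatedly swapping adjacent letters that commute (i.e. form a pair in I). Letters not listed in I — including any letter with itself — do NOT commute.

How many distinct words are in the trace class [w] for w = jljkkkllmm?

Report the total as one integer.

0(j) covers ∅
1(l) covers 0:j
2(j) covers 1:l
3(k) covers ∅
4(k) covers 3:k
5(k) covers 4:k
6(l) covers 2:j
7(l) covers 6:l
8(m) covers 5:k, 7:l
9(m) covers 8:m
floor of heap: 0:j, 3:k
completions by unplaced set U, small U first (add the entries for U minus each lowest piece of U):
  |U|=1: {9}:1
  |U|=2: {8,9}:1
  |U|=3: {5,8,9}:1  {7,8,9}:1
  |U|=4: {4,5,8,9}:1  {5,7,8,9}:2  {6,7,8,9}:1
  |U|=5: {2,6,7,8,9}:1  {3,4,5,8,9}:1  {4,5,7,8,9}:3  {5,6,7,8,9}:3
  |U|=6: {1,2,6,7,8,9}:1  {2,5,6,7,8,9}:4  {3,4,5,7,8,9}:4  {4,5,6,7,8,9}:6
  |U|=7: {0,1,2,6,7,8,9}:1  {1,2,5,6,7,8,9}:5  {2,4,5,6,7,8,9}:10  {3,4,5,6,7,8,9}:10
  |U|=8: {0,1,2,5,6,7,8,9}:6  {1,2,4,5,6,7,8,9}:15  {2,3,4,5,6,7,8,9}:20
  start at 0(j): 35
  start at 3(k): 21
sum over floor = 56

56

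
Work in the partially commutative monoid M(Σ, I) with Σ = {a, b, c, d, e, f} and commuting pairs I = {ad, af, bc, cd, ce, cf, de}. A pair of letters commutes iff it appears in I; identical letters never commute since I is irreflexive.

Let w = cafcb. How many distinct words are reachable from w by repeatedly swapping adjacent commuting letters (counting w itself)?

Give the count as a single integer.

0(c) covers ∅
1(a) covers 0:c
2(f) covers ∅
3(c) covers 1:a
4(b) covers 1:a, 2:f
floor of heap: 0:c, 2:f
completions by unplaced set U, small U first (add the entries for U minus each lowest piece of U):
  |U|=1: {3}:1  {4}:1
  |U|=2: {2,4}:1  {3,4}:2
  |U|=3: {1,3,4}:2  {2,3,4}:3
  start at 0(c): 5
  start at 2(f): 2
sum over floor = 7

7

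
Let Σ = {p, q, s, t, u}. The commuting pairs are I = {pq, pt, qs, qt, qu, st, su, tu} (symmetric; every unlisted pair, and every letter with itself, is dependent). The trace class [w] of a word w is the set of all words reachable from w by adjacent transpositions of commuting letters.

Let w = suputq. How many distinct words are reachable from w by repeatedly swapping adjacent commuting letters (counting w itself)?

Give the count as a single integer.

piece 0:s — minimal
piece 1:u — minimal
piece 2:p rests on {0:s, 1:u}
piece 3:u rests on {2:p}
piece 4:t — minimal
piece 5:q — minimal
minimal pieces: {0:s, 1:u, 4:t, 5:q}
ways to finish when only these pieces remain (= sum over removing one remaining piece with nothing left below it):
  1 left: {3}→1  {4}→1  {5}→1
  2 left: {2,3}→1  {3,4}→2  {3,5}→2  {4,5}→2
  3 left: {0,2,3}→1  {1,2,3}→1  {2,3,4}→3  {2,3,5}→3  {3,4,5}→6
  4 left: {0,1,2,3}→2  {0,2,3,4}→4  {0,2,3,5}→4  {1,2,3,4}→4  {1,2,3,5}→4  {2,3,4,5}→12
  placing 0:s first → 20 extensions
  placing 1:u first → 20 extensions
  placing 4:t first → 10 extensions
  placing 5:q first → 10 extensions
total linear extensions = 60

60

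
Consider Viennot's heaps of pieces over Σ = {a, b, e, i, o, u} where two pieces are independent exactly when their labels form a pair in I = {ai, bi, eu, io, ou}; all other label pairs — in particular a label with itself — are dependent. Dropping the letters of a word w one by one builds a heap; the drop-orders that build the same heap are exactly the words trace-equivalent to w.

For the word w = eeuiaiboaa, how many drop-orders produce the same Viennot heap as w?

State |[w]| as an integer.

#0=e has no predecessor
#1=e depends on [0:e]
#2=u has no predecessor
#3=i depends on [1:e, 2:u]
#4=a depends on [1:e, 2:u]
#5=i depends on [3:i]
#6=b depends on [4:a]
#7=o depends on [6:b]
#8=a depends on [7:o]
#9=a depends on [8:a]
sources: [0:e, 2:u]
N(rest) = Σ N(rest − s) over sources s of rest; N(one piece) = 1:
  size 1 → [5]=1  [9]=1
  size 2 → [3,5]=1  [5,9]=2  [8,9]=1
  size 3 → [3,5,9]=3  [5,8,9]=3  [7,8,9]=1
  size 4 → [3,5,8,9]=6  [5,7,8,9]=4  [6,7,8,9]=1
  size 5 → [3,5,7,8,9]=10  [4,6,7,8,9]=1  [5,6,7,8,9]=5
  size 6 → [3,5,6,7,8,9]=15  [4,5,6,7,8,9]=6
  size 7 → [3,4,5,6,7,8,9]=21
  size 8 → [1,3,4,5,6,7,8,9]=21  [2,3,4,5,6,7,8,9]=21
  first=0(e) contributes 42
  first=2(u) contributes 21
|[w]| = 63

63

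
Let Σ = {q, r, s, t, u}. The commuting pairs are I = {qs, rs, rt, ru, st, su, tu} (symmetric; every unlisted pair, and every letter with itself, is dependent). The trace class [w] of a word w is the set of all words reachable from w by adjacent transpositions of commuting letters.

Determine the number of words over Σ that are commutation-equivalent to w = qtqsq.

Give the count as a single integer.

drop 0:q onto floor
drop 1:t onto {0:q}
drop 2:q onto {1:t}
drop 3:s onto floor
drop 4:q onto {2:q}
ground layer = {0:q, 3:s}
drop-orders for the pieces not yet dropped (sum over which currently-grounded one goes next):
  1 to go: {3} 1  {4} 1
  2 to go: {2,4} 1  {3,4} 2
  3 to go: {1,2,4} 1  {2,3,4} 3
  if 0:q drops first: 4 orders
  if 3:s drops first: 1 orders
heap linearizations: 5

5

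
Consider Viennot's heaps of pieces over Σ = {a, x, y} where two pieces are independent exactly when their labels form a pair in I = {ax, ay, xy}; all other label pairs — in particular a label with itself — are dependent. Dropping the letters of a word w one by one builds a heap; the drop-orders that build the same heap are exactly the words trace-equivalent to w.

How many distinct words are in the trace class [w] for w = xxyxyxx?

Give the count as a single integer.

#0=x has no predecessor
#1=x depends on [0:x]
#2=y has no predecessor
#3=x depends on [1:x]
#4=y depends on [2:y]
#5=x depends on [3:x]
#6=x depends on [5:x]
sources: [0:x, 2:y]
N(rest) = Σ N(rest − s) over sources s of rest; N(one piece) = 1:
  size 1 → [4]=1  [6]=1
  size 2 → [2,4]=1  [4,6]=2  [5,6]=1
  size 3 → [2,4,6]=3  [3,5,6]=1  [4,5,6]=3
  size 4 → [1,3,5,6]=1  [2,4,5,6]=6  [3,4,5,6]=4
  size 5 → [0,1,3,5,6]=1  [1,3,4,5,6]=5  [2,3,4,5,6]=10
  first=0(x) contributes 15
  first=2(y) contributes 6
|[w]| = 21

21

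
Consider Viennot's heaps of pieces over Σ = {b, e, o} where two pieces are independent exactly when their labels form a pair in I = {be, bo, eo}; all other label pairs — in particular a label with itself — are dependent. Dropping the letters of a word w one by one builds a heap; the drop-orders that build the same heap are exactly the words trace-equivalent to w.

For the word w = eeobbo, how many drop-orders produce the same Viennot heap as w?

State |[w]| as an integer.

90

#0=e has no predecessor
#1=e depends on [0:e]
#2=o has no predecessor
#3=b has no predecessor
#4=b depends on [3:b]
#5=o depends on [2:o]
sources: [0:e, 2:o, 3:b]
N(rest) = Σ N(rest − s) over sources s of rest; N(one piece) = 1:
  size 1 → [1]=1  [4]=1  [5]=1
  size 2 → [0,1]=1  [1,4]=2  [1,5]=2  [2,5]=1  [3,4]=1  [4,5]=2
  size 3 → [0,1,4]=3  [0,1,5]=3  [1,2,5]=3  [1,3,4]=3  [1,4,5]=6  [2,4,5]=3  [3,4,5]=3
  size 4 → [0,1,2,5]=6  [0,1,3,4]=6  [0,1,4,5]=12  [1,2,4,5]=12  [1,3,4,5]=12  [2,3,4,5]=6
  first=0(e) contributes 30
  first=2(o) contributes 30
  first=3(b) contributes 30
|[w]| = 90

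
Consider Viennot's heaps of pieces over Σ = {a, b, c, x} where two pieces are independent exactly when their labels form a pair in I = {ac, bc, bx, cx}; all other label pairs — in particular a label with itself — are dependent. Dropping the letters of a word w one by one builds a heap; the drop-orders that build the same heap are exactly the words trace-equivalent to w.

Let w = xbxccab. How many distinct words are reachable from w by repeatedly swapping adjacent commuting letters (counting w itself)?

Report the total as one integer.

63

drop 0:x onto floor
drop 1:b onto floor
drop 2:x onto {0:x}
drop 3:c onto floor
drop 4:c onto {3:c}
drop 5:a onto {1:b, 2:x}
drop 6:b onto {5:a}
ground layer = {0:x, 1:b, 3:c}
drop-orders for the pieces not yet dropped (sum over which currently-grounded one goes next):
  1 to go: {4} 1  {6} 1
  2 to go: {3,4} 1  {4,6} 2  {5,6} 1
  3 to go: {1,5,6} 1  {2,5,6} 1  {3,4,6} 3  {4,5,6} 3
  4 to go: {0,2,5,6} 1  {1,2,5,6} 2  {1,4,5,6} 4  {2,4,5,6} 4  {3,4,5,6} 6
  5 to go: {0,1,2,5,6} 3  {0,2,4,5,6} 5  {1,2,4,5,6} 10  {1,3,4,5,6} 10  {2,3,4,5,6} 10
  if 0:x drops first: 30 orders
  if 1:b drops first: 15 orders
  if 3:c drops first: 18 orders
heap linearizations: 63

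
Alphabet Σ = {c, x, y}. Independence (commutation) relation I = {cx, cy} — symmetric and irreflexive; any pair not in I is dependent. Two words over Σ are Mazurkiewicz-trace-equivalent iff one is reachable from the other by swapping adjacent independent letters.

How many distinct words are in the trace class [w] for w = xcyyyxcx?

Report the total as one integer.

drop 0:x onto floor
drop 1:c onto floor
drop 2:y onto {0:x}
drop 3:y onto {2:y}
drop 4:y onto {3:y}
drop 5:x onto {4:y}
drop 6:c onto {1:c}
drop 7:x onto {5:x}
ground layer = {0:x, 1:c}
drop-orders for the pieces not yet dropped (sum over which currently-grounded one goes next):
  1 to go: {6} 1  {7} 1
  2 to go: {1,6} 1  {5,7} 1  {6,7} 2
  3 to go: {1,6,7} 3  {4,5,7} 1  {5,6,7} 3
  4 to go: {1,5,6,7} 6  {3,4,5,7} 1  {4,5,6,7} 4
  5 to go: {1,4,5,6,7} 10  {2,3,4,5,7} 1  {3,4,5,6,7} 5
  6 to go: {0,2,3,4,5,7} 1  {1,3,4,5,6,7} 15  {2,3,4,5,6,7} 6
  if 0:x drops first: 21 orders
  if 1:c drops first: 7 orders
heap linearizations: 28

28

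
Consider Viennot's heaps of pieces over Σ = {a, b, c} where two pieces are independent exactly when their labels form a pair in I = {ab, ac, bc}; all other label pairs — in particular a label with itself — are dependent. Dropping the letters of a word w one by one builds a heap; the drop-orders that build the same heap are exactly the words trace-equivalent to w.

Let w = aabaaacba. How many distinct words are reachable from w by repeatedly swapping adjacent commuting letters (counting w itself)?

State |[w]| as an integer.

drop 0:a onto floor
drop 1:a onto {0:a}
drop 2:b onto floor
drop 3:a onto {1:a}
drop 4:a onto {3:a}
drop 5:a onto {4:a}
drop 6:c onto floor
drop 7:b onto {2:b}
drop 8:a onto {5:a}
ground layer = {0:a, 2:b, 6:c}
drop-orders for the pieces not yet dropped (sum over which currently-grounded one goes next):
  1 to go: {6} 1  {7} 1  {8} 1
  2 to go: {2,7} 1  {5,8} 1  {6,7} 2  {6,8} 2  {7,8} 2
  3 to go: {2,6,7} 3  {2,7,8} 3  {4,5,8} 1  {5,6,8} 3  {5,7,8} 3  {6,7,8} 6
  4 to go: {2,5,7,8} 6  {2,6,7,8} 12  {3,4,5,8} 1  {4,5,6,8} 4  {4,5,7,8} 4  {5,6,7,8} 12
  5 to go: {1,3,4,5,8} 1  {2,4,5,7,8} 10  {2,5,6,7,8} 30  {3,4,5,6,8} 5  {3,4,5,7,8} 5  {4,5,6,7,8} 20
  6 to go: {0,1,3,4,5,8} 1  {1,3,4,5,6,8} 6  {1,3,4,5,7,8} 6  {2,3,4,5,7,8} 15  {2,4,5,6,7,8} 60  {3,4,5,6,7,8} 30
  7 to go: {0,1,3,4,5,6,8} 7  {0,1,3,4,5,7,8} 7  {1,2,3,4,5,7,8} 21  {1,3,4,5,6,7,8} 42  {2,3,4,5,6,7,8} 105
  if 0:a drops first: 168 orders
  if 2:b drops first: 56 orders
  if 6:c drops first: 28 orders
heap linearizations: 252

252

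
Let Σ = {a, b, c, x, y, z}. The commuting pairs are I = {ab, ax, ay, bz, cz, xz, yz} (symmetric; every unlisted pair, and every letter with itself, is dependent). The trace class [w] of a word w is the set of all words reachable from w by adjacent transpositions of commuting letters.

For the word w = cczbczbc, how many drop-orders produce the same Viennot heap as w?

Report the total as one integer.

28

#0=c has no predecessor
#1=c depends on [0:c]
#2=z has no predecessor
#3=b depends on [1:c]
#4=c depends on [3:b]
#5=z depends on [2:z]
#6=b depends on [4:c]
#7=c depends on [6:b]
sources: [0:c, 2:z]
N(rest) = Σ N(rest − s) over sources s of rest; N(one piece) = 1:
  size 1 → [5]=1  [7]=1
  size 2 → [2,5]=1  [5,7]=2  [6,7]=1
  size 3 → [2,5,7]=3  [4,6,7]=1  [5,6,7]=3
  size 4 → [2,5,6,7]=6  [3,4,6,7]=1  [4,5,6,7]=4
  size 5 → [1,3,4,6,7]=1  [2,4,5,6,7]=10  [3,4,5,6,7]=5
  size 6 → [0,1,3,4,6,7]=1  [1,3,4,5,6,7]=6  [2,3,4,5,6,7]=15
  first=0(c) contributes 21
  first=2(z) contributes 7
|[w]| = 28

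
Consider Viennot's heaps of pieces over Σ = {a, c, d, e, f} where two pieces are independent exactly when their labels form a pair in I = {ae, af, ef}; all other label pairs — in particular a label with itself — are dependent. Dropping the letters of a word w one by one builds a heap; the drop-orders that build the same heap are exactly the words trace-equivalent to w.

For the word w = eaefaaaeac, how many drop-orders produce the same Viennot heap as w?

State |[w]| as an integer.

#0=e has no predecessor
#1=a has no predecessor
#2=e depends on [0:e]
#3=f has no predecessor
#4=a depends on [1:a]
#5=a depends on [4:a]
#6=a depends on [5:a]
#7=e depends on [2:e]
#8=a depends on [6:a]
#9=c depends on [3:f, 7:e, 8:a]
sources: [0:e, 1:a, 3:f]
N(rest) = Σ N(rest − s) over sources s of rest; N(one piece) = 1:
  size 1 → [9]=1
  size 2 → [3,9]=1  [7,9]=1  [8,9]=1
  size 3 → [2,7,9]=1  [3,7,9]=2  [3,8,9]=2  [6,8,9]=1  [7,8,9]=2
  size 4 → [0,2,7,9]=1  [2,3,7,9]=3  [2,7,8,9]=3  [3,6,8,9]=3  [3,7,8,9]=6  [5,6,8,9]=1  [6,7,8,9]=3
  size 5 → [0,2,3,7,9]=4  [0,2,7,8,9]=4  [2,3,7,8,9]=12  [2,6,7,8,9]=6  [3,5,6,8,9]=4  [3,6,7,8,9]=12  [4,5,6,8,9]=1  [5,6,7,8,9]=4
  size 6 → [0,2,3,7,8,9]=20  [0,2,6,7,8,9]=10  [1,4,5,6,8,9]=1  [2,3,6,7,8,9]=30  [2,5,6,7,8,9]=10  [3,4,5,6,8,9]=5  [3,5,6,7,8,9]=20  [4,5,6,7,8,9]=5
  size 7 → [0,2,3,6,7,8,9]=60  [0,2,5,6,7,8,9]=20  [1,3,4,5,6,8,9]=6  [1,4,5,6,7,8,9]=6  [2,3,5,6,7,8,9]=60  [2,4,5,6,7,8,9]=15  [3,4,5,6,7,8,9]=30
  size 8 → [0,2,3,5,6,7,8,9]=140  [0,2,4,5,6,7,8,9]=35  [1,2,4,5,6,7,8,9]=21  [1,3,4,5,6,7,8,9]=42  [2,3,4,5,6,7,8,9]=105
  first=0(e) contributes 168
  first=1(a) contributes 280
  first=3(f) contributes 56
|[w]| = 504

504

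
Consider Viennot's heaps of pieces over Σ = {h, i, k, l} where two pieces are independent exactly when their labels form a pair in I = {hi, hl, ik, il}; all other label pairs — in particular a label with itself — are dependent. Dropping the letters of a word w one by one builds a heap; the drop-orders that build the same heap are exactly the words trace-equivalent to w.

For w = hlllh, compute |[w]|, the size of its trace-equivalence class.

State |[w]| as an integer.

10

piece 0:h — minimal
piece 1:l — minimal
piece 2:l rests on {1:l}
piece 3:l rests on {2:l}
piece 4:h rests on {0:h}
minimal pieces: {0:h, 1:l}
ways to finish when only these pieces remain (= sum over removing one remaining piece with nothing left below it):
  1 left: {3}→1  {4}→1
  2 left: {0,4}→1  {2,3}→1  {3,4}→2
  3 left: {0,3,4}→3  {1,2,3}→1  {2,3,4}→3
  placing 0:h first → 4 extensions
  placing 1:l first → 6 extensions
total linear extensions = 10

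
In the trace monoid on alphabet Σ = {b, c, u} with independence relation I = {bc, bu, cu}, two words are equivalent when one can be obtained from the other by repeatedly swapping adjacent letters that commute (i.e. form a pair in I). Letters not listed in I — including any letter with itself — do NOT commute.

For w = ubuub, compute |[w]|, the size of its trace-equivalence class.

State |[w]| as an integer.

0(u) covers ∅
1(b) covers ∅
2(u) covers 0:u
3(u) covers 2:u
4(b) covers 1:b
floor of heap: 0:u, 1:b
completions by unplaced set U, small U first (add the entries for U minus each lowest piece of U):
  |U|=1: {3}:1  {4}:1
  |U|=2: {1,4}:1  {2,3}:1  {3,4}:2
  |U|=3: {0,2,3}:1  {1,3,4}:3  {2,3,4}:3
  start at 0(u): 6
  start at 1(b): 4
sum over floor = 10

10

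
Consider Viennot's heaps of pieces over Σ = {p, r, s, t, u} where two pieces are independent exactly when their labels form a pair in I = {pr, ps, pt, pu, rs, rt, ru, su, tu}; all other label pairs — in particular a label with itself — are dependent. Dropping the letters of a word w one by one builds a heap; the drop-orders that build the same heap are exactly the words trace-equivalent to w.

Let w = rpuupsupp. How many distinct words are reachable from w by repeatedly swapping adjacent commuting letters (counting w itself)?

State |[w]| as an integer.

2520

drop 0:r onto floor
drop 1:p onto floor
drop 2:u onto floor
drop 3:u onto {2:u}
drop 4:p onto {1:p}
drop 5:s onto floor
drop 6:u onto {3:u}
drop 7:p onto {4:p}
drop 8:p onto {7:p}
ground layer = {0:r, 1:p, 2:u, 5:s}
drop-orders for the pieces not yet dropped (sum over which currently-grounded one goes next):
  1 to go: {0} 1  {5} 1  {6} 1  {8} 1
  2 to go: {0,5} 2  {0,6} 2  {0,8} 2  {3,6} 1  {5,6} 2  {5,8} 2  {6,8} 2  {7,8} 1
  3 to go: {0,3,6} 3  {0,5,6} 6  {0,5,8} 6  {0,6,8} 6  {0,7,8} 3  {2,3,6} 1  {3,5,6} 3  {3,6,8} 3  {4,7,8} 1  {5,6,8} 6  {5,7,8} 3  {6,7,8} 3
  4 to go: {0,2,3,6} 4  {0,3,5,6} 12  {0,3,6,8} 12  {0,4,7,8} 4  {0,5,6,8} 24  {0,5,7,8} 12  {0,6,7,8} 12  {1,4,7,8} 1  {2,3,5,6} 4  {2,3,6,8} 4  {3,5,6,8} 12  {3,6,7,8} 6  {4,5,7,8} 4  {4,6,7,8} 4  {5,6,7,8} 12
  5 to go: {0,1,4,7,8} 5  {0,2,3,5,6} 20  {0,2,3,6,8} 20  {0,3,5,6,8} 60  {0,3,6,7,8} 30  {0,4,5,7,8} 20  {0,4,6,7,8} 20  {0,5,6,7,8} 60  {1,4,5,7,8} 5  {1,4,6,7,8} 5  {2,3,5,6,8} 20  {2,3,6,7,8} 10  {3,4,6,7,8} 10  {3,5,6,7,8} 30  {4,5,6,7,8} 20
  6 to go: {0,1,4,5,7,8} 30  {0,1,4,6,7,8} 30  {0,2,3,5,6,8} 120  {0,2,3,6,7,8} 60  {0,3,4,6,7,8} 60  {0,3,5,6,7,8} 180  {0,4,5,6,7,8} 120  {1,3,4,6,7,8} 15  {1,4,5,6,7,8} 30  {2,3,4,6,7,8} 20  {2,3,5,6,7,8} 60  {3,4,5,6,7,8} 60
  7 to go: {0,1,3,4,6,7,8} 105  {0,1,4,5,6,7,8} 210  {0,2,3,4,6,7,8} 140  {0,2,3,5,6,7,8} 420  {0,3,4,5,6,7,8} 420  {1,2,3,4,6,7,8} 35  {1,3,4,5,6,7,8} 105  {2,3,4,5,6,7,8} 140
  if 0:r drops first: 280 orders
  if 1:p drops first: 1120 orders
  if 2:u drops first: 840 orders
  if 5:s drops first: 280 orders
heap linearizations: 2520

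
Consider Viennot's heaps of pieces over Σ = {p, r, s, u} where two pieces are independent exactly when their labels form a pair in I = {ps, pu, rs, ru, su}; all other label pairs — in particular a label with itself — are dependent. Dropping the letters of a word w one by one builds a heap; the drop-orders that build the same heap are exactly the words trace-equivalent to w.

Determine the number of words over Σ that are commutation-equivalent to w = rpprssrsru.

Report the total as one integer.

piece 0:r — minimal
piece 1:p rests on {0:r}
piece 2:p rests on {1:p}
piece 3:r rests on {2:p}
piece 4:s — minimal
piece 5:s rests on {4:s}
piece 6:r rests on {3:r}
piece 7:s rests on {5:s}
piece 8:r rests on {6:r}
piece 9:u — minimal
minimal pieces: {0:r, 4:s, 9:u}
ways to finish when only these pieces remain (= sum over removing one remaining piece with nothing left below it):
  1 left: {7}→1  {8}→1  {9}→1
  2 left: {5,7}→1  {6,8}→1  {7,8}→2  {7,9}→2  {8,9}→2
  3 left: {3,6,8}→1  {4,5,7}→1  {5,7,8}→3  {5,7,9}→3  {6,7,8}→3  {6,8,9}→3  {7,8,9}→6
  4 left: {2,3,6,8}→1  {3,6,7,8}→4  {3,6,8,9}→4  {4,5,7,8}→4  {4,5,7,9}→4  {5,6,7,8}→6  {5,7,8,9}→12  {6,7,8,9}→12
  5 left: {1,2,3,6,8}→1  {2,3,6,7,8}→5  {2,3,6,8,9}→5  {3,5,6,7,8}→10  {3,6,7,8,9}→20  {4,5,6,7,8}→10  {4,5,7,8,9}→20  {5,6,7,8,9}→30
  6 left: {0,1,2,3,6,8}→1  {1,2,3,6,7,8}→6  {1,2,3,6,8,9}→6  {2,3,5,6,7,8}→15  {2,3,6,7,8,9}→30  {3,4,5,6,7,8}→20  {3,5,6,7,8,9}→60  {4,5,6,7,8,9}→60
  7 left: {0,1,2,3,6,7,8}→7  {0,1,2,3,6,8,9}→7  {1,2,3,5,6,7,8}→21  {1,2,3,6,7,8,9}→42  {2,3,4,5,6,7,8}→35  {2,3,5,6,7,8,9}→105  {3,4,5,6,7,8,9}→140
  8 left: {0,1,2,3,5,6,7,8}→28  {0,1,2,3,6,7,8,9}→56  {1,2,3,4,5,6,7,8}→56  {1,2,3,5,6,7,8,9}→168  {2,3,4,5,6,7,8,9}→280
  placing 0:r first → 504 extensions
  placing 4:s first → 252 extensions
  placing 9:u first → 84 extensions
total linear extensions = 840

840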